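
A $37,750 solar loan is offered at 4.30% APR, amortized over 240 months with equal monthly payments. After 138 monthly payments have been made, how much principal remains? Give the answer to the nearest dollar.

$20,028

With monthly rate i = 4.3%/12 = 0.0035833, the balance after k of n payments is P · [(1+i)^n − (1+i)^k] / [(1+i)^n − 1].
(1+0.0035833)^240 = 2.35953092 and (1+0.0035833)^138 = 1.63822958, so the balance is 37,750 × (2.35953092 − 1.63822958) / (2.35953092 − 1) = $20,028.32.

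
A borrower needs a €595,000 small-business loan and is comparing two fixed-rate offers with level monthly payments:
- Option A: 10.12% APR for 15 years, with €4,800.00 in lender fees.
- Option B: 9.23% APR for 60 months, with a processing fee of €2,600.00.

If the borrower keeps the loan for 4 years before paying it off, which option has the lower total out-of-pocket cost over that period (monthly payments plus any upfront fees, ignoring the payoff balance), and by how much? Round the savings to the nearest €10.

Option A: monthly rate = 10.12%/12 = 0.0084333; payment = 595,000 × 0.0084333 / (1 − (1+0.0084333)^−180) = €6,437.65.
Option B: at 9.23% the monthly rate is 0.0076917, so the payment is 595,000 × 0.0076917 / (1 − 1.0076917^−60) = €12,417.74.
Over 48 months: Option A costs 48 × €6,437.65 + €4,800.00 = €313,807.20; Option B costs 48 × €12,417.74 + €2,600.00 = €598,651.52.
Option A is cheaper by €598,651.52 − €313,807.20 = €284,844.32.

Option A by €284,840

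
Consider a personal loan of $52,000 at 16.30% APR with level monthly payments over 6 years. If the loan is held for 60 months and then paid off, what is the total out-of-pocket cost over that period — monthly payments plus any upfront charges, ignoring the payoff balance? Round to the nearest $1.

Monthly rate = 16.3%/12 = 0.0135833; payment = 52,000 × 0.0135833 / (1 − (1+0.0135833)^−72) = $1,136.58.
Total outlay = 60 × $1,136.58 = $68,194.80.

$68,195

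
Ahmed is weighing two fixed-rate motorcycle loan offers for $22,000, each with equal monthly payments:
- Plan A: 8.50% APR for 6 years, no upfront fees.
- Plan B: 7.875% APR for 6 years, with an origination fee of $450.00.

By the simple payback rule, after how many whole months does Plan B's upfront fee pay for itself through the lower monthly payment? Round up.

Plan A: at 8.50% the monthly rate is 0.0070833, so the payment is 22,000 × 0.0070833 / (1 − 1.0070833^−72) = $391.12.
Plan B: at 7.875% the monthly rate is 0.0065625, so the payment is 22,000 × 0.0065625 / (1 − 1.0065625^−72) = $384.39.
Monthly savings = $391.12 − $384.39 = $6.73.
Break-even = $450.00 / $6.73 = 66.86 → 67 months.

67 months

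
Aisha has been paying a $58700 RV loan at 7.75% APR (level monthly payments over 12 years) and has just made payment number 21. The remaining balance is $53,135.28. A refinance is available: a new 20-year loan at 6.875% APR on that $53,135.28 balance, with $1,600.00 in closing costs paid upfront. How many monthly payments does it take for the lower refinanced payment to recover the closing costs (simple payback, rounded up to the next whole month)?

Current payment = 58,700 × 7.75%/12 / (1 − (1+0.0064583)^−144) = $627.38.
Refinanced payment = 53,135.28 × 0.0057292 / (1 − (1+0.0057292)^−240) = $407.98.
Monthly savings = $627.38 − $407.98 = $219.40.
Break-even = $1,600.00 / $219.40 = 7.29 → 8 months.

8 months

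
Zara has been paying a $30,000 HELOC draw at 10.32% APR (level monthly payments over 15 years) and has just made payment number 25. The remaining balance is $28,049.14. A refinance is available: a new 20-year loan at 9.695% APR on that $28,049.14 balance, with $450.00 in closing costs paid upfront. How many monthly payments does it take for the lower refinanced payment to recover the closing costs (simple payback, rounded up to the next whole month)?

Current payment = 30,000 × 10.32%/12 / (1 − (1+0.0086000)^−180) = $328.28.
Refinanced payment = 28,049.14 × 0.0080792 / (1 − (1+0.0080792)^−240) = $265.04.
Monthly savings = $328.28 − $265.04 = $63.24.
Break-even = $450.00 / $63.24 = 7.12 → 8 months.

8 months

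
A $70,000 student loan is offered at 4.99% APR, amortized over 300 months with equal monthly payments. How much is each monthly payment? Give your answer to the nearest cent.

$408.81

At 4.99% the monthly rate is 0.0041583, so the payment is 70,000 × 0.0041583 / (1 − 1.0041583^−300) = $408.81.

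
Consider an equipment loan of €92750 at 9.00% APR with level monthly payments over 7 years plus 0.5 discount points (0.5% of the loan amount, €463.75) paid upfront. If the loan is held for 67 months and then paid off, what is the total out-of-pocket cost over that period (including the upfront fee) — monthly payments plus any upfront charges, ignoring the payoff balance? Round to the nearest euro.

At 9.00% the monthly rate is 0.0075000, so the payment is 92,750 × 0.0075000 / (1 − 1.0075000^−84) = €1,492.26.
Total outlay = 67 × €1,492.26 + €463.75 = €100,445.17.

€100,445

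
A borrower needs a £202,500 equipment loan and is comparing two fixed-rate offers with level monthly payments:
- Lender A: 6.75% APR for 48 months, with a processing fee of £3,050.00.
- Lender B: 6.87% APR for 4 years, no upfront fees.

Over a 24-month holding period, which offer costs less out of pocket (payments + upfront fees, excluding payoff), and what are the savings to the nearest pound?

Lender A: monthly rate = 6.75%/12 = 0.0056250; payment = 202,500 × 0.0056250 / (1 − (1+0.0056250)^−48) = £4,825.66.
Lender B: at 6.87% the monthly rate is 0.0057250, so the payment is 202,500 × 0.0057250 / (1 − 1.0057250^−48) = £4,836.91.
Over 24 months: Lender A costs 24 × £4,825.66 + £3,050.00 = £118,865.84; Lender B costs 24 × £4,836.91 = £116,085.84.
Lender B is cheaper by £118,865.84 − £116,085.84 = £2,780.00.

Lender B by £2,780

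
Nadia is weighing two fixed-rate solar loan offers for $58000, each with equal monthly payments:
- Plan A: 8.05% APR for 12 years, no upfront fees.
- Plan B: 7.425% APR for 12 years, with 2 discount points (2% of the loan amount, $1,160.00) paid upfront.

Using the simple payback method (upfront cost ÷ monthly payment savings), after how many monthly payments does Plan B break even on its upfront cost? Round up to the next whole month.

59 months

Plan A: at 8.05% the monthly rate is 0.0067083, so the payment is 58,000 × 0.0067083 / (1 − 1.0067083^−144) = $629.41.
Plan B: at 7.425% the monthly rate is 0.0061875, so the payment is 58,000 × 0.0061875 / (1 − 1.0061875^−144) = $609.68.
Monthly savings = $629.41 − $609.68 = $19.73.
Break-even = $1,160.00 / $19.73 = 58.79 → 59 months.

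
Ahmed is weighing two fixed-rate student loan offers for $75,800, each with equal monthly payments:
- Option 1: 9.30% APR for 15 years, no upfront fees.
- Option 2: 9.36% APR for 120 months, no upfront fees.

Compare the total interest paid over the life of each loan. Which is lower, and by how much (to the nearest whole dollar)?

Option 1: at 9.30% the monthly rate is 0.0077500, so the payment is 75,800 × 0.0077500 / (1 − 1.0077500^−180) = $782.40.
Total interest on Option 1 = 180 × $782.40 − $75,800 = $65,032.00.
Option 2: monthly rate = 9.36%/12 = 0.0078000; payment = 75,800 × 0.0078000 / (1 − (1+0.0078000)^−120) = $975.03.
Total interest on Option 2 = 120 × $975.03 − $75,800 = $41,203.60.
Option 2 is lower by $23,828.40.

Option 2 by $23,828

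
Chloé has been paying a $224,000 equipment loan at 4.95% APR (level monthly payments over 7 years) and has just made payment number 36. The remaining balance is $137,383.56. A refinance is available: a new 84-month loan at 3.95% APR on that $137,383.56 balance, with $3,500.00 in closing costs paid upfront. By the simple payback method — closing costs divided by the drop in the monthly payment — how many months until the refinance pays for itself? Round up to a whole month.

3 months

Current payment = 224,000 × 4.95%/12 / (1 − (1+0.0041250)^−84) = $3,160.74.
Refinanced payment = 137,383.56 × 0.0032917 / (1 − (1+0.0032917)^−84) = $1,874.71.
Monthly savings = $3,160.74 − $1,874.71 = $1,286.03.
Break-even = $3,500.00 / $1,286.03 = 2.72 → 3 months.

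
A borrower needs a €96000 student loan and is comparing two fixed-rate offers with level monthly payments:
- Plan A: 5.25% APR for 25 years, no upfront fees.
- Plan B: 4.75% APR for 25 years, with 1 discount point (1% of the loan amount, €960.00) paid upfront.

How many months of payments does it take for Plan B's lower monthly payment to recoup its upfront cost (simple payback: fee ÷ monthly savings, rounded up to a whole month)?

35 months

Plan A: monthly rate = 5.25%/12 = 0.0043750; payment = 96,000 × 0.0043750 / (1 − (1+0.0043750)^−300) = €575.28.
Plan B: at 4.75% the monthly rate is 0.0039583, so the payment is 96,000 × 0.0039583 / (1 − 1.0039583^−300) = €547.31.
Monthly savings = €575.28 − €547.31 = €27.97.
Break-even = €960.00 / €27.97 = 34.32 → 35 months.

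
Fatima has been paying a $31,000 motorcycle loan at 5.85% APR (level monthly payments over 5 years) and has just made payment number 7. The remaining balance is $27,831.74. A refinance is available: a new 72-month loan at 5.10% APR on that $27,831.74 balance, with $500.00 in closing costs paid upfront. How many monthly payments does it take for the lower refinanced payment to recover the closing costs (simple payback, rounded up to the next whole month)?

4 months

Current payment = 31,000 × 5.85%/12 / (1 − (1+0.0048750)^−60) = $597.16.
Refinanced payment = 27,831.74 × 0.0042500 / (1 − (1+0.0042500)^−72) = $449.52.
Monthly savings = $597.16 − $449.52 = $147.64.
Break-even = $500.00 / $147.64 = 3.39 → 4 months.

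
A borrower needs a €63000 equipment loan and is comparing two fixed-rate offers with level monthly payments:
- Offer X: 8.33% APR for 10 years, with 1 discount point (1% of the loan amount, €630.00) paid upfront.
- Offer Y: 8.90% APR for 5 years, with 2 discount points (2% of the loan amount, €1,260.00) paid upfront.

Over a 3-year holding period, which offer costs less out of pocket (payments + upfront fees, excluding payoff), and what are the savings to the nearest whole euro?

Offer X by €19,686

Offer X: at 8.33% the monthly rate is 0.0069417, so the payment is 63,000 × 0.0069417 / (1 − 1.0069417^−120) = €775.39.
Offer Y: at 8.90% the monthly rate is 0.0074167, so the payment is 63,000 × 0.0074167 / (1 − 1.0074167^−60) = €1,304.72.
Over 36 months: Offer X costs 36 × €775.39 + €630.00 = €28,544.04; Offer Y costs 36 × €1,304.72 + €1,260.00 = €48,229.92.
Offer X is cheaper by €48,229.92 − €28,544.04 = €19,685.88.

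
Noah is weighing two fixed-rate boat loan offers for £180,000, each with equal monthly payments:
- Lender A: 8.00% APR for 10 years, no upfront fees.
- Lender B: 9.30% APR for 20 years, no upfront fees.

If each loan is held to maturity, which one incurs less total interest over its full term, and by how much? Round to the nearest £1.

Lender A by £134,988

Lender A: at 8.00% the monthly rate is 0.0066667, so the payment is 180,000 × 0.0066667 / (1 − 1.0066667^−120) = £2,183.90.
Total interest on Lender A = 120 × £2,183.90 − £180,000 = £82,068.00.
Lender B: monthly rate = 9.3%/12 = 0.0077500; payment = 180,000 × 0.0077500 / (1 − (1+0.0077500)^−240) = £1,654.40.
Total interest on Lender B = 240 × £1,654.40 − £180,000 = £217,056.00.
Lender A is lower by £134,988.00.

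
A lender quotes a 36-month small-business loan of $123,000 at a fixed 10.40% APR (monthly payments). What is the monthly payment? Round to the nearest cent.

At 10.40% the monthly rate is 0.0086667, so the payment is 123,000 × 0.0086667 / (1 − 1.0086667^−36) = $3,992.00.

$3,992.00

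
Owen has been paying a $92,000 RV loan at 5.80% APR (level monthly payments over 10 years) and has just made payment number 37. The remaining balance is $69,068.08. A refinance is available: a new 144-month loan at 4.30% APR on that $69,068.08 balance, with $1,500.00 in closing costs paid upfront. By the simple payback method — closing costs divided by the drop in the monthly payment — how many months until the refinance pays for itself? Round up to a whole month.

4 months

Current payment = 92,000 × 5.8%/12 / (1 − (1+0.0048333)^−120) = $1,012.17.
Refinanced payment = 69,068.08 × 0.0035833 / (1 − (1+0.0035833)^−144) = $614.82.
Monthly savings = $1,012.17 − $614.82 = $397.35.
Break-even = $1,500.00 / $397.35 = 3.78 → 4 months.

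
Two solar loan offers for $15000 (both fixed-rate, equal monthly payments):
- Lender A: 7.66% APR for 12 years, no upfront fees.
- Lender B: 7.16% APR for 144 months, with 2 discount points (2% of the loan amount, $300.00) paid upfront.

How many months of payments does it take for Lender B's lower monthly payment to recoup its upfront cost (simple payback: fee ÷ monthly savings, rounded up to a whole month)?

Lender A: monthly rate = 7.66%/12 = 0.0063833; payment = 15,000 × 0.0063833 / (1 − (1+0.0063833)^−144) = $159.58.
Lender B: monthly rate = 7.16%/12 = 0.0059667; payment = 15,000 × 0.0059667 / (1 − (1+0.0059667)^−144) = $155.54.
Monthly savings = $159.58 − $155.54 = $4.04.
Break-even = $300.00 / $4.04 = 74.26 → 75 months.

75 months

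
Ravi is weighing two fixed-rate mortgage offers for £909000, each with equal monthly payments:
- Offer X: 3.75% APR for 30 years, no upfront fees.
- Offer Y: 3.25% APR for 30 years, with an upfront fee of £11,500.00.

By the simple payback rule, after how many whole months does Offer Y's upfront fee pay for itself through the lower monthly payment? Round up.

46 months

Offer X: at 3.75% the monthly rate is 0.0031250, so the payment is 909,000 × 0.0031250 / (1 − 1.0031250^−360) = £4,209.72.
Offer Y: at 3.25% the monthly rate is 0.0027083, so the payment is 909,000 × 0.0027083 / (1 − 1.0027083^−360) = £3,956.03.
Monthly savings = £4,209.72 − £3,956.03 = £253.69.
Break-even = £11,500.00 / £253.69 = 45.33 → 46 months.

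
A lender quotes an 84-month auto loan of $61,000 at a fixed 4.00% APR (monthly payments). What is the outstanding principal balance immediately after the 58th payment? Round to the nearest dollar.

With monthly rate i = 4%/12 = 0.0033333, the balance after k of n payments is P · [(1+i)^n − (1+i)^k] / [(1+i)^n − 1].
(1+0.0033333)^84 = 1.32251386 and (1+0.0033333)^58 = 1.21289714, so the balance is 61,000 × (1.32251386 − 1.21289714) / (1.32251386 − 1) = $20,732.82.

$20,733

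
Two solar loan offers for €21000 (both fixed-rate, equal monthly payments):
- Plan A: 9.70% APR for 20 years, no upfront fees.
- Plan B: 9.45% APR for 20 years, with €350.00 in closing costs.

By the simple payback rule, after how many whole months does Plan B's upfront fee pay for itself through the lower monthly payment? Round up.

102 months

Plan A: at 9.70% the monthly rate is 0.0080833, so the payment is 21,000 × 0.0080833 / (1 − 1.0080833^−240) = €198.50.
Plan B: at 9.45% the monthly rate is 0.0078750, so the payment is 21,000 × 0.0078750 / (1 − 1.0078750^−240) = €195.06.
Monthly savings = €198.50 − €195.06 = €3.44.
Break-even = €350.00 / €3.44 = 101.74 → 102 months.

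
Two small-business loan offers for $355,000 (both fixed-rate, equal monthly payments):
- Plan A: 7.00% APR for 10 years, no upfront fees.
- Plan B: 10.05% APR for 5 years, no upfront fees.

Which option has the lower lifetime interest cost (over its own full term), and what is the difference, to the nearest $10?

Plan B by $41,540

Plan A: at 7.00% the monthly rate is 0.0058333, so the payment is 355,000 × 0.0058333 / (1 − 1.0058333^−120) = $4,121.85.
Total interest on Plan A = 120 × $4,121.85 − $355,000 = $139,622.00.
Plan B: monthly rate = 10.05%/12 = 0.0083750; payment = 355,000 × 0.0083750 / (1 − (1+0.0083750)^−60) = $7,551.44.
Total interest on Plan B = 60 × $7,551.44 − $355,000 = $98,086.40.
Plan B is lower by $41,535.60.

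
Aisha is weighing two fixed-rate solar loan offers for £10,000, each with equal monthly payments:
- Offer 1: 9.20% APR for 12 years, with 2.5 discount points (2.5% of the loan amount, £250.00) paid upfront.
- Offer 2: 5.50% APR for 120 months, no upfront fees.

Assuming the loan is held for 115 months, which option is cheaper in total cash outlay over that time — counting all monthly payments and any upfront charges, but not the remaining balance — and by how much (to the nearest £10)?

Offer 2 by £990

Offer 1: at 9.20% the monthly rate is 0.0076667, so the payment is 10,000 × 0.0076667 / (1 − 1.0076667^−144) = £114.93.
Offer 2: monthly rate = 5.5%/12 = 0.0045833; payment = 10,000 × 0.0045833 / (1 − (1+0.0045833)^−120) = £108.53.
Over 115 months: Offer 1 costs 115 × £114.93 + £250.00 = £13,466.95; Offer 2 costs 115 × £108.53 = £12,480.95.
Offer 2 is cheaper by £13,466.95 − £12,480.95 = £986.00.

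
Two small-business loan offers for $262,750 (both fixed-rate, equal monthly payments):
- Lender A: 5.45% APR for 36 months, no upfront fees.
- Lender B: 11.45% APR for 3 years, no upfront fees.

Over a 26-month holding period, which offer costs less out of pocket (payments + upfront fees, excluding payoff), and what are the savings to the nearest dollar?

Lender A by $18,984

Lender A: at 5.45% the monthly rate is 0.0045417, so the payment is 262,750 × 0.0045417 / (1 − 1.0045417^−36) = $7,928.05.
Lender B: at 11.45% the monthly rate is 0.0095417, so the payment is 262,750 × 0.0095417 / (1 − 1.0095417^−36) = $8,658.20.
Over 26 months: Lender A costs 26 × $7,928.05 = $206,129.30; Lender B costs 26 × $8,658.20 = $225,113.20.
Lender A is cheaper by $225,113.20 − $206,129.30 = $18,983.90.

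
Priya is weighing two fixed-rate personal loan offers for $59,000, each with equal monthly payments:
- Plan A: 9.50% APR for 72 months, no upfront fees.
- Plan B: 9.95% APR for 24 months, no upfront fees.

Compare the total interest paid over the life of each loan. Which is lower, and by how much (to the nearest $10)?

Plan B by $12,320

Plan A: at 9.50% the monthly rate is 0.0079167, so the payment is 59,000 × 0.0079167 / (1 − 1.0079167^−72) = $1,078.21.
Total interest on Plan A = 72 × $1,078.21 − $59,000 = $18,631.12.
Plan B: monthly rate = 9.95%/12 = 0.0082917; payment = 59,000 × 0.0082917 / (1 − (1+0.0082917)^−24) = $2,721.19.
Total interest on Plan B = 24 × $2,721.19 − $59,000 = $6,308.56.
Plan B is lower by $12,322.56.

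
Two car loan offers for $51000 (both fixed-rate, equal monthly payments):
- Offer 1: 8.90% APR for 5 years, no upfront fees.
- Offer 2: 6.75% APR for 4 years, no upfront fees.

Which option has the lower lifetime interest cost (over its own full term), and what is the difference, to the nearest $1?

Offer 2 by $5,035

Offer 1: at 8.90% the monthly rate is 0.0074167, so the payment is 51,000 × 0.0074167 / (1 − 1.0074167^−60) = $1,056.20.
Total interest on Offer 1 = 60 × $1,056.20 − $51,000 = $12,372.00.
Offer 2: at 6.75% the monthly rate is 0.0056250, so the payment is 51,000 × 0.0056250 / (1 − 1.0056250^−48) = $1,215.35.
Total interest on Offer 2 = 48 × $1,215.35 − $51,000 = $7,336.80.
Offer 2 is lower by $5,035.20.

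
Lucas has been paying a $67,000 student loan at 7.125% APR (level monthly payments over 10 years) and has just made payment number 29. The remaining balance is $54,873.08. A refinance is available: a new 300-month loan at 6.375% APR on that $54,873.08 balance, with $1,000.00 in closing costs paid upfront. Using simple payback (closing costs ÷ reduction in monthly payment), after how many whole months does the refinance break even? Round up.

3 months

Current payment = 67,000 × 7.125%/12 / (1 − (1+0.0059375)^−120) = $782.25.
Refinanced payment = 54,873.08 × 0.0053125 / (1 − (1+0.0053125)^−300) = $366.23.
Monthly savings = $782.25 − $366.23 = $416.02.
Break-even = $1,000.00 / $416.02 = 2.40 → 3 months.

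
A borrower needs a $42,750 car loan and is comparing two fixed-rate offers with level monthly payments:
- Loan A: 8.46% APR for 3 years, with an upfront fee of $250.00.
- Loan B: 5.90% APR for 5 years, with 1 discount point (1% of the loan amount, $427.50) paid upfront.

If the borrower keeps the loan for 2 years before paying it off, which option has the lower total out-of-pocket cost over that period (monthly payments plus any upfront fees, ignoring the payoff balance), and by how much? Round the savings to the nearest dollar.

Loan B by $12,404

Loan A: at 8.46% the monthly rate is 0.0070500, so the payment is 42,750 × 0.0070500 / (1 − 1.0070500^−36) = $1,348.72.
Loan B: monthly rate = 5.9%/12 = 0.0049167; payment = 42,750 × 0.0049167 / (1 − (1+0.0049167)^−60) = $824.49.
Over 24 months: Loan A costs 24 × $1,348.72 + $250.00 = $32,619.28; Loan B costs 24 × $824.49 + $427.50 = $20,215.26.
Loan B is cheaper by $32,619.28 − $20,215.26 = $12,404.02.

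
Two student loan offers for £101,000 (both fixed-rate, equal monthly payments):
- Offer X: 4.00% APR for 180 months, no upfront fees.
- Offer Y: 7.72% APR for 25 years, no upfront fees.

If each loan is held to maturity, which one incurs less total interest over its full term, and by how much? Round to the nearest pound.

Offer X: at 4.00% the monthly rate is 0.0033333, so the payment is 101,000 × 0.0033333 / (1 − 1.0033333^−180) = £747.08.
Total interest on Offer X = 180 × £747.08 − £101,000 = £33,474.40.
Offer Y: at 7.72% the monthly rate is 0.0064333, so the payment is 101,000 × 0.0064333 / (1 − 1.0064333^−300) = £760.89.
Total interest on Offer Y = 300 × £760.89 − £101,000 = £127,267.00.
Offer X is lower by £93,792.60.

Offer X by £93,793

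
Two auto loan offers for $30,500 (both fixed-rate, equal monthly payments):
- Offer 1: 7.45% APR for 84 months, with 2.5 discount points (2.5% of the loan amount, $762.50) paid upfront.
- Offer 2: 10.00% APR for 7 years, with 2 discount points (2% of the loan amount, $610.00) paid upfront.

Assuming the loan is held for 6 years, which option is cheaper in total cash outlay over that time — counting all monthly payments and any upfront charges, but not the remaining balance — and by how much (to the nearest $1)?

Offer 1 by $2,675

Offer 1: at 7.45% the monthly rate is 0.0062083, so the payment is 30,500 × 0.0062083 / (1 − 1.0062083^−84) = $467.07.
Offer 2: monthly rate = 10%/12 = 0.0083333; payment = 30,500 × 0.0083333 / (1 − (1+0.0083333)^−84) = $506.34.
Over 72 months: Offer 1 costs 72 × $467.07 + $762.50 = $34,391.54; Offer 2 costs 72 × $506.34 + $610.00 = $37,066.48.
Offer 1 is cheaper by $37,066.48 − $34,391.54 = $2,674.94.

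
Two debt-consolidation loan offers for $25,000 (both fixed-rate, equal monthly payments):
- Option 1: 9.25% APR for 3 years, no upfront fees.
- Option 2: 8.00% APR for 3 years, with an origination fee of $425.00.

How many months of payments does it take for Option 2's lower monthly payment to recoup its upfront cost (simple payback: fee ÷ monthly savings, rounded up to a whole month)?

30 months

Option 1: at 9.25% the monthly rate is 0.0077083, so the payment is 25,000 × 0.0077083 / (1 − 1.0077083^−36) = $797.91.
Option 2: monthly rate = 8%/12 = 0.0066667; payment = 25,000 × 0.0066667 / (1 − (1+0.0066667)^−36) = $783.41.
Monthly savings = $797.91 − $783.41 = $14.50.
Break-even = $425.00 / $14.50 = 29.31 → 30 months.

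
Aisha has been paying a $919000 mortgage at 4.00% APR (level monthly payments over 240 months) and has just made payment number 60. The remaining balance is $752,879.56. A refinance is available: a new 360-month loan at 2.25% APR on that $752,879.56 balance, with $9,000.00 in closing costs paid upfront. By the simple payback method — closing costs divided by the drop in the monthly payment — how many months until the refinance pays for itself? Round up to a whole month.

4 months

Current payment = 919,000 × 4%/12 / (1 − (1+0.0033333)^−240) = $5,568.96.
Refinanced payment = 752,879.56 × 0.0018750 / (1 − (1+0.0018750)^−360) = $2,877.85.
Monthly savings = $5,568.96 − $2,877.85 = $2,691.11.
Break-even = $9,000.00 / $2,691.11 = 3.34 → 4 months.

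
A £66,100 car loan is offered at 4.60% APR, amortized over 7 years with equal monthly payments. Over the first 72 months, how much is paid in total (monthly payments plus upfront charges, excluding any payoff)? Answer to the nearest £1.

£66,375

At 4.60% the monthly rate is 0.0038333, so the payment is 66,100 × 0.0038333 / (1 − 1.0038333^−84) = £921.88.
Total outlay = 72 × £921.88 = £66,375.36.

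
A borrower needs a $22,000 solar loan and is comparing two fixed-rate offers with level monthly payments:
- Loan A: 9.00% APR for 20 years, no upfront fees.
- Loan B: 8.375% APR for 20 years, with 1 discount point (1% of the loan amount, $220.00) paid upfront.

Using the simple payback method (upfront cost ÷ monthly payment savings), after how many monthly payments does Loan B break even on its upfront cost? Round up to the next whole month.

Loan A: monthly rate = 9%/12 = 0.0075000; payment = 22,000 × 0.0075000 / (1 − (1+0.0075000)^−240) = $197.94.
Loan B: at 8.375% the monthly rate is 0.0069792, so the payment is 22,000 × 0.0069792 / (1 − 1.0069792^−240) = $189.18.
Monthly savings = $197.94 − $189.18 = $8.76.
Break-even = $220.00 / $8.76 = 25.11 → 26 months.

26 months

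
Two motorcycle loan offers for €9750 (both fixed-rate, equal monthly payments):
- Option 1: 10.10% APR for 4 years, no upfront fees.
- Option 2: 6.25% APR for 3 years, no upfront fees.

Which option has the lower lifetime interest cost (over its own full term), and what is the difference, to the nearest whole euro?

Option 1: monthly rate = 10.1%/12 = 0.0084167; payment = 9,750 × 0.0084167 / (1 − (1+0.0084167)^−48) = €247.75.
Total interest on Option 1 = 48 × €247.75 − €9,750 = €2,142.00.
Option 2: at 6.25% the monthly rate is 0.0052083, so the payment is 9,750 × 0.0052083 / (1 − 1.0052083^−36) = €297.72.
Total interest on Option 2 = 36 × €297.72 − €9,750 = €967.92.
Option 2 is lower by €1,174.08.

Option 2 by €1,174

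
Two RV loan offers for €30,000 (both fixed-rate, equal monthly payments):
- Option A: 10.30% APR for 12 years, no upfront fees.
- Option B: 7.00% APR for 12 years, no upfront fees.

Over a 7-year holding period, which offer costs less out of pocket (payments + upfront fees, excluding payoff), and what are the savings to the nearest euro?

Option B by €4,639

Option A: monthly rate = 10.3%/12 = 0.0085833; payment = 30,000 × 0.0085833 / (1 − (1+0.0085833)^−144) = €363.74.
Option B: at 7.00% the monthly rate is 0.0058333, so the payment is 30,000 × 0.0058333 / (1 − 1.0058333^−144) = €308.51.
Over 84 months: Option A costs 84 × €363.74 = €30,554.16; Option B costs 84 × €308.51 = €25,914.84.
Option B is cheaper by €30,554.16 − €25,914.84 = €4,639.32.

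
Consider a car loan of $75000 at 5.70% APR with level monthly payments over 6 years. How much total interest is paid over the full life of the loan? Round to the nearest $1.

$13,731

Monthly rate = 5.7%/12 = 0.0047500; payment = 75,000 × 0.0047500 / (1 − (1+0.0047500)^−72) = $1,232.37.
Total paid = 72 × $1,232.37 = $88,730.64; interest = $88,730.64 − $75,000 = $13,730.64.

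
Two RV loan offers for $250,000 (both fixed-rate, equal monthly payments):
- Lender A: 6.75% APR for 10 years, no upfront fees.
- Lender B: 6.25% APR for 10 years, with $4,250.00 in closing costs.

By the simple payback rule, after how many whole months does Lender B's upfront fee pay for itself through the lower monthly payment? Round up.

Lender A: monthly rate = 6.75%/12 = 0.0056250; payment = 250,000 × 0.0056250 / (1 − (1+0.0056250)^−120) = $2,870.60.
Lender B: monthly rate = 6.25%/12 = 0.0052083; payment = 250,000 × 0.0052083 / (1 − (1+0.0052083)^−120) = $2,807.00.
Monthly savings = $2,870.60 − $2,807.00 = $63.60.
Break-even = $4,250.00 / $63.60 = 66.82 → 67 months.

67 months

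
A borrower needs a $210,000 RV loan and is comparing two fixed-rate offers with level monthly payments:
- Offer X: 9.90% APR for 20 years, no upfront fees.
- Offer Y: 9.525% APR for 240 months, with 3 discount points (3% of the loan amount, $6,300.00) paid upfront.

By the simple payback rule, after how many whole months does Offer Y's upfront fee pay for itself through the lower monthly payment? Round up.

Offer X: at 9.90% the monthly rate is 0.0082500, so the payment is 210,000 × 0.0082500 / (1 − 1.0082500^−240) = $2,012.65.
Offer Y: at 9.525% the monthly rate is 0.0079375, so the payment is 210,000 × 0.0079375 / (1 − 1.0079375^−240) = $1,960.91.
Monthly savings = $2,012.65 − $1,960.91 = $51.74.
Break-even = $6,300.00 / $51.74 = 121.76 → 122 months.

122 months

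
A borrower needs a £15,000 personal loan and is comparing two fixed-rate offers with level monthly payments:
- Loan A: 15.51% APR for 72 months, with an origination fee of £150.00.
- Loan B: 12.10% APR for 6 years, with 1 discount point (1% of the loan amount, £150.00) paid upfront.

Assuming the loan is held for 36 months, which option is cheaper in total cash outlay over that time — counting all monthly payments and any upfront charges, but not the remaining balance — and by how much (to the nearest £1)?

Loan A: monthly rate = 15.51%/12 = 0.0129250; payment = 15,000 × 0.0129250 / (1 − (1+0.0129250)^−72) = £321.34.
Loan B: monthly rate = 12.1%/12 = 0.0100833; payment = 15,000 × 0.0100833 / (1 − (1+0.0100833)^−72) = £294.03.
Over 36 months: Loan A costs 36 × £321.34 + £150.00 = £11,718.24; Loan B costs 36 × £294.03 + £150.00 = £10,735.08.
Loan B is cheaper by £11,718.24 − £10,735.08 = £983.16.

Loan B by £983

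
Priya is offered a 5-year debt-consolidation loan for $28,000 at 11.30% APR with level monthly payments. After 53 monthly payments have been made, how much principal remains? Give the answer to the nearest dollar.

$4,134

With monthly rate i = 11.3%/12 = 0.0094167, the balance after k of n payments is P · [(1+i)^n − (1+i)^k] / [(1+i)^n − 1].
(1+0.0094167)^60 = 1.75480260 and (1+0.0094167)^53 = 1.64336855, so the balance is 28,000 × (1.75480260 − 1.64336855) / (1.75480260 − 1) = $4,133.73.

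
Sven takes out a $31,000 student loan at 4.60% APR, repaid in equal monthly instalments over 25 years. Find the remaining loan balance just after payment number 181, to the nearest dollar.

With monthly rate i = 4.6%/12 = 0.0038333, the balance after k of n payments is P · [(1+i)^n − (1+i)^k] / [(1+i)^n − 1].
(1+0.0038333)^300 = 3.15125709 and (1+0.0038333)^181 = 1.99871980, so the balance is 31,000 × (3.15125709 − 1.99871980) / (3.15125709 − 1) = $16,608.27.

$16,608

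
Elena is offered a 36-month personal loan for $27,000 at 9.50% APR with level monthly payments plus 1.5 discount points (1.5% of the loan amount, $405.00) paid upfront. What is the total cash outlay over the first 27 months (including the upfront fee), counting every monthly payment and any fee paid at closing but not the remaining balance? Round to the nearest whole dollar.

Monthly rate = 9.5%/12 = 0.0079167; payment = 27,000 × 0.0079167 / (1 − (1+0.0079167)^−36) = $864.89.
Total outlay = 27 × $864.89 + $405.00 = $23,757.03.

$23,757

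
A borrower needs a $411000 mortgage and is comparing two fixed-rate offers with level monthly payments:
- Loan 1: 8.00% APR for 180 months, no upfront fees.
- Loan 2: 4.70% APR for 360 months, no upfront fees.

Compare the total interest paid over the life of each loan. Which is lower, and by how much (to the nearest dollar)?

Loan 1 by $60,385

Loan 1: at 8.00% the monthly rate is 0.0066667, so the payment is 411,000 × 0.0066667 / (1 − 1.0066667^−180) = $3,927.73.
Total interest on Loan 1 = 180 × $3,927.73 − $411,000 = $295,991.40.
Loan 2: monthly rate = 4.7%/12 = 0.0039167; payment = 411,000 × 0.0039167 / (1 − (1+0.0039167)^−360) = $2,131.60.
Total interest on Loan 2 = 360 × $2,131.60 − $411,000 = $356,376.00.
Loan 1 is lower by $60,384.60.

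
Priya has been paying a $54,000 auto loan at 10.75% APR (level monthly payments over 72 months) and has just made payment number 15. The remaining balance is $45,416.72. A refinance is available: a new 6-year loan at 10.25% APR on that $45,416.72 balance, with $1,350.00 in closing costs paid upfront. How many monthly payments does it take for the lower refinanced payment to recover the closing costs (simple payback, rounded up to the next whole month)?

8 months

Current payment = 54,000 × 10.75%/12 / (1 − (1+0.0089583)^−72) = $1,020.94.
Refinanced payment = 45,416.72 × 0.0085417 / (1 − (1+0.0085417)^−72) = $847.12.
Monthly savings = $1,020.94 − $847.12 = $173.82.
Break-even = $1,350.00 / $173.82 = 7.77 → 8 months.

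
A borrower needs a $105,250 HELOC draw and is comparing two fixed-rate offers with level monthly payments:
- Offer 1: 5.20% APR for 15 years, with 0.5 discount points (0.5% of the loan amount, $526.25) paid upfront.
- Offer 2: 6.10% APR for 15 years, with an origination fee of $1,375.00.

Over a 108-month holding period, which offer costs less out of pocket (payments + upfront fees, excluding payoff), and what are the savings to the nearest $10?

Offer 1: at 5.20% the monthly rate is 0.0043333, so the payment is 105,250 × 0.0043333 / (1 − 1.0043333^−180) = $843.32.
Offer 2: at 6.10% the monthly rate is 0.0050833, so the payment is 105,250 × 0.0050833 / (1 − 1.0050833^−180) = $893.86.
Over 108 months: Offer 1 costs 108 × $843.32 + $526.25 = $91,604.81; Offer 2 costs 108 × $893.86 + $1,375.00 = $97,911.88.
Offer 1 is cheaper by $97,911.88 − $91,604.81 = $6,307.07.

Offer 1 by $6,310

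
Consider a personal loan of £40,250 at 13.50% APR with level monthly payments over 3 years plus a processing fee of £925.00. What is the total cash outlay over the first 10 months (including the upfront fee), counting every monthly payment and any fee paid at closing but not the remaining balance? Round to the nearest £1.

Monthly rate = 13.5%/12 = 0.0112500; payment = 40,250 × 0.0112500 / (1 − (1+0.0112500)^−36) = £1,365.90.
Total outlay = 10 × £1,365.90 + £925.00 = £14,584.00.

£14,584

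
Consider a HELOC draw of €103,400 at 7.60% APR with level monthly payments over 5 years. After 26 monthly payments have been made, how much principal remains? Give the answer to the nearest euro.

€63,348

With monthly rate i = 7.6%/12 = 0.0063333, the balance after k of n payments is P · [(1+i)^n − (1+i)^k] / [(1+i)^n − 1].
(1+0.0063333)^60 = 1.46053342 and (1+0.0063333)^26 = 1.17838801, so the balance is 103,400 × (1.46053342 − 1.17838801) / (1.46053342 − 1) = €63,347.92.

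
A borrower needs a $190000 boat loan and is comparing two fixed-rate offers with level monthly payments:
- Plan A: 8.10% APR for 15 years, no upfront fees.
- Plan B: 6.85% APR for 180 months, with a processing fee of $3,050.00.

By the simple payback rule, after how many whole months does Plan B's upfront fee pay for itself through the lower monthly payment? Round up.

23 months

Plan A: at 8.10% the monthly rate is 0.0067500, so the payment is 190,000 × 0.0067500 / (1 − 1.0067500^−180) = $1,826.72.
Plan B: monthly rate = 6.85%/12 = 0.0057083; payment = 190,000 × 0.0057083 / (1 − (1+0.0057083)^−180) = $1,691.88.
Monthly savings = $1,826.72 − $1,691.88 = $134.84.
Break-even = $3,050.00 / $134.84 = 22.62 → 23 months.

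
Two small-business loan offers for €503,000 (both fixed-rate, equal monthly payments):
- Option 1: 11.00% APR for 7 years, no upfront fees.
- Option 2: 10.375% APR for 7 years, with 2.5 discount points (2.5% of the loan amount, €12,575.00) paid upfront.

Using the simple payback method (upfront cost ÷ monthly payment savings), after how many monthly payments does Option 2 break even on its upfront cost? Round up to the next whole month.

Option 1: at 11.00% the monthly rate is 0.0091667, so the payment is 503,000 × 0.0091667 / (1 − 1.0091667^−84) = €8,612.59.
Option 2: monthly rate = 10.375%/12 = 0.0086458; payment = 503,000 × 0.0086458 / (1 − (1+0.0086458)^−84) = €8,448.18.
Monthly savings = €8,612.59 − €8,448.18 = €164.41.
Break-even = €12,575.00 / €164.41 = 76.49 → 77 months.

77 months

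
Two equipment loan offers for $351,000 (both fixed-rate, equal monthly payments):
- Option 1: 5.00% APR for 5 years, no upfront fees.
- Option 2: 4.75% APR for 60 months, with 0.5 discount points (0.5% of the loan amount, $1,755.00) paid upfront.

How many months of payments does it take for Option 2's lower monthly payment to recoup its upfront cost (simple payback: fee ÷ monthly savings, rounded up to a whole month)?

44 months

Option 1: at 5.00% the monthly rate is 0.0041667, so the payment is 351,000 × 0.0041667 / (1 − 1.0041667^−60) = $6,623.80.
Option 2: monthly rate = 4.75%/12 = 0.0039583; payment = 351,000 × 0.0039583 / (1 − (1+0.0039583)^−60) = $6,583.68.
Monthly savings = $6,623.80 − $6,583.68 = $40.12.
Break-even = $1,755.00 / $40.12 = 43.74 → 44 months.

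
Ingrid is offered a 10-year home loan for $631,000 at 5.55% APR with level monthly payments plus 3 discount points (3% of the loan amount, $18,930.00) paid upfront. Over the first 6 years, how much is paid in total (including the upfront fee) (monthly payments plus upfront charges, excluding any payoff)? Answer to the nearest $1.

$513,113

At 5.55% the monthly rate is 0.0046250, so the payment is 631,000 × 0.0046250 / (1 − 1.0046250^−120) = $6,863.65.
Total outlay = 72 × $6,863.65 + $18,930.00 = $513,112.80.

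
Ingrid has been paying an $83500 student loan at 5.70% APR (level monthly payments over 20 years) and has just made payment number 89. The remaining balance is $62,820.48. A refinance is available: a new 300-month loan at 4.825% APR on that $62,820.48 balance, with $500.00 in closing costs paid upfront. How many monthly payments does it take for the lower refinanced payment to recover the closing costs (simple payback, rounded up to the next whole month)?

Current payment = 83,500 × 5.7%/12 / (1 − (1+0.0047500)^−240) = $583.86.
Refinanced payment = 62,820.48 × 0.0040208 / (1 − (1+0.0040208)^−300) = $360.87.
Monthly savings = $583.86 − $360.87 = $222.99.
Break-even = $500.00 / $222.99 = 2.24 → 3 months.

3 months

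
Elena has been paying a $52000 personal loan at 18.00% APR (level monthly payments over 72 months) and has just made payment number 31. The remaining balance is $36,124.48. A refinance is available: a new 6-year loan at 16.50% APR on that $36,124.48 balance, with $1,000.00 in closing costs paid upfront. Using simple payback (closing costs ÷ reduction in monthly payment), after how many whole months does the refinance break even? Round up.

3 months

Current payment = 52,000 × 18%/12 / (1 − (1+0.0150000)^−72) = $1,186.01.
Refinanced payment = 36,124.48 × 0.0137500 / (1 − (1+0.0137500)^−72) = $793.58.
Monthly savings = $1,186.01 − $793.58 = $392.43.
Break-even = $1,000.00 / $392.43 = 2.55 → 3 months.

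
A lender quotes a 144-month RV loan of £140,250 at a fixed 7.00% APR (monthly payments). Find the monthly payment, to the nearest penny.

Monthly rate = 7%/12 = 0.0058333; payment = 140,250 × 0.0058333 / (1 − (1+0.0058333)^−144) = £1,442.30.

£1,442.30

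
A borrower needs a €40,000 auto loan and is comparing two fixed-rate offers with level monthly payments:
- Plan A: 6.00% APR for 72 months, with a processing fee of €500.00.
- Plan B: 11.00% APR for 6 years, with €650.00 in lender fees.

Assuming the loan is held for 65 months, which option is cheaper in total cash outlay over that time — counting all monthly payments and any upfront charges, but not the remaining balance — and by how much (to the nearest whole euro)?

Plan A by €6,549

Plan A: monthly rate = 6%/12 = 0.0050000; payment = 40,000 × 0.0050000 / (1 − (1+0.0050000)^−72) = €662.92.
Plan B: at 11.00% the monthly rate is 0.0091667, so the payment is 40,000 × 0.0091667 / (1 − 1.0091667^−72) = €761.36.
Over 65 months: Plan A costs 65 × €662.92 + €500.00 = €43,589.80; Plan B costs 65 × €761.36 + €650.00 = €50,138.40.
Plan A is cheaper by €50,138.40 − €43,589.80 = €6,548.60.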